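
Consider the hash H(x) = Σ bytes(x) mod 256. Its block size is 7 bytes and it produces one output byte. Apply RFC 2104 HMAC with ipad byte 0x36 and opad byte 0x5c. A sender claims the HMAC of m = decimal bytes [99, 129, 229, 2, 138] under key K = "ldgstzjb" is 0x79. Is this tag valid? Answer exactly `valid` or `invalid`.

invalid

Key "ldgstzjb" = 6c 64 67 73 74 7a 6a 62 is 8 bytes > B = 7, so hash it first: H(key) = 64, then zero-pad to 7 bytes: K' = 64 00 00 00 00 00 00.
K' ⊕ ipad = 52 36 36 36 36 36 36; K' ⊕ opad = 38 5c 5c 5c 5c 5c 5c.
Inner hash: sum = 82+54+54+54+54+54+54+99+129+229+2+138 = 1003; mod 256 = 235 → eb.
Outer hash (recomputed tag): sum = 56+92+92+92+92+92+92+235 = 843; mod 256 = 75 → 4b.
Recomputed tag = 4b; claimed = 79 → mismatch.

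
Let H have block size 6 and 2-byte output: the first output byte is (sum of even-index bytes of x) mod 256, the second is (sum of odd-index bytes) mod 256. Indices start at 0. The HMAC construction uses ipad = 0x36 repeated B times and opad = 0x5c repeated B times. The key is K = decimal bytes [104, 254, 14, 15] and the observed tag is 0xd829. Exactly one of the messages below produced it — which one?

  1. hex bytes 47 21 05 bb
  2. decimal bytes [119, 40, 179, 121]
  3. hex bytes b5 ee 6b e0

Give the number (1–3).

Key decimal bytes [104, 254, 14, 15] = 68 fe 0e 0f is 4 bytes ≤ B = 6; zero-pad to 6 bytes: K' = 68 fe 0e 0f 00 00.
K' ⊕ ipad = 5e c8 38 39 36 36; K' ⊕ opad = 34 a2 52 53 5c 5c.
m1: inner = H(5e c8 38 39 36 36 47 21 05 bb) = 18 13; tag = H(34 a2 52 53 5c 5c 18 13) = fa64
m2: inner = H(5e c8 38 39 36 36 77 28 b3 79) = f6 d8; tag = H(34 a2 52 53 5c 5c f6 d8) = d829 ← matches
m3: inner = H(5e c8 38 39 36 36 b5 ee 6b e0) = ec 05; tag = H(34 a2 52 53 5c 5c ec 05) = ce56

2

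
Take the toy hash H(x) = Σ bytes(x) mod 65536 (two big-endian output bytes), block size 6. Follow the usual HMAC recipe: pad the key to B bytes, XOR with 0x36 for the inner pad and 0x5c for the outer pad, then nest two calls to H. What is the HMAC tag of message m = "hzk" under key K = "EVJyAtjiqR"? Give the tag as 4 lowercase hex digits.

03bf

Key "EVJyAtjiqR" = 45 56 4a 79 41 74 6a 69 71 52 is 10 bytes > B = 6, so hash it first: H(key) = 03 a9, then zero-pad to 6 bytes: K' = 03 a9 00 00 00 00.
K' ⊕ ipad = 35 9f 36 36 36 36.  K' ⊕ opad = 5f f5 5c 5c 5c 5c.
Inner input = (K'⊕ipad) ∥ m = 35 9f 36 36 36 36 ∥ 68 7a 6b.
Inner hash: sum = 53+159+54+54+54+54+104+122+107 = 761 → 02 f9.
Outer input = (K'⊕opad) ∥ inner = 5f f5 5c 5c 5c 5c ∥ 02 f9.
Outer hash (tag): sum = 95+245+92+92+92+92+2+249 = 959 → 03 bf.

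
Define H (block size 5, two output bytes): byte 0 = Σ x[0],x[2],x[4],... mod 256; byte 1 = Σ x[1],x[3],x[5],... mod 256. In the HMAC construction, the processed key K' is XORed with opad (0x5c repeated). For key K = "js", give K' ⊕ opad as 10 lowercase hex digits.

362f5c5c5c

Key "js" = 6a 73 is 2 bytes ≤ B = 5; zero-pad to 5 bytes: K' = 6a 73 00 00 00.
XOR each byte with 0x5c: 6a⊕5c=36, 73⊕5c=2f, 00⊕5c=5c, 00⊕5c=5c, 00⊕5c=5c.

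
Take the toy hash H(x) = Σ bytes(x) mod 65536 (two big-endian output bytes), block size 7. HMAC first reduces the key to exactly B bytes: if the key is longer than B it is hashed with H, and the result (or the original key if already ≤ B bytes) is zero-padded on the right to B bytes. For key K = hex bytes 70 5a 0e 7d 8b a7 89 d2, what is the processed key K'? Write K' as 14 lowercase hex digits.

03e20000000000

|K| = 8 > B = 7, so first hash the key.
H(K): sum = 112+90+14+125+139+167+137+210 = 994 → 03 e2.
Zero-pad H(K) = 03 e2 to 7 bytes: K' = 03 e2 00 00 00 00 00.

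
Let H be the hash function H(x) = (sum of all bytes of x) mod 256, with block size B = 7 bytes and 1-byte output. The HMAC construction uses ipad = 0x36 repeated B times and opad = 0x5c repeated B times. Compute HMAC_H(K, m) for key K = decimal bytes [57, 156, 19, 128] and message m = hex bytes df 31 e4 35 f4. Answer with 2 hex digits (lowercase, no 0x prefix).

b7

Key decimal bytes [57, 156, 19, 128] = 39 9c 13 80 is 4 bytes ≤ B = 7; zero-pad to 7 bytes: K' = 39 9c 13 80 00 00 00.
K' ⊕ ipad = 0f aa 25 b6 36 36 36.  K' ⊕ opad = 65 c0 4f dc 5c 5c 5c.
Inner input = (K'⊕ipad) ∥ m = 0f aa 25 b6 36 36 36 ∥ df 31 e4 35 f4.
Inner hash: sum = 15+170+37+182+54+54+54+223+49+228+53+244 = 1363; mod 256 = 83 → 53.
Outer input = (K'⊕opad) ∥ inner = 65 c0 4f dc 5c 5c 5c ∥ 53.
Outer hash (tag): sum = 101+192+79+220+92+92+92+83 = 951; mod 256 = 183 → b7.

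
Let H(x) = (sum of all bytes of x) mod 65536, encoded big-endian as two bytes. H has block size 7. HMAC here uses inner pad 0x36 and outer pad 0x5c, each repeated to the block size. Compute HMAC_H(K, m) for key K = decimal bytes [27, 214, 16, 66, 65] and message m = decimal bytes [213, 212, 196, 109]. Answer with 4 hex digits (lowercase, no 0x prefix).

Key decimal bytes [27, 214, 16, 66, 65] = 1b d6 10 42 41 is 5 bytes ≤ B = 7; zero-pad to 7 bytes: K' = 1b d6 10 42 41 00 00.
K' ⊕ ipad = 2d e0 26 74 77 36 36.  K' ⊕ opad = 47 8a 4c 1e 1d 5c 5c.
Inner input = (K'⊕ipad) ∥ m = 2d e0 26 74 77 36 36 ∥ d5 d4 c4 6d.
Inner hash: sum = 45+224+38+116+119+54+54+213+212+196+109 = 1380 → 05 64.
Outer input = (K'⊕opad) ∥ inner = 47 8a 4c 1e 1d 5c 5c ∥ 05 64.
Outer hash (tag): sum = 71+138+76+30+29+92+92+5+100 = 633 → 02 79.

0279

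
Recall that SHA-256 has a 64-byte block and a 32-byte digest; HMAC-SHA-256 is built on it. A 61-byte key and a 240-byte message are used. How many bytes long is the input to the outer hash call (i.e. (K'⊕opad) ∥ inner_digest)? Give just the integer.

Key is 61 ≤ 64 bytes, zero-padded: |K'| = 64.
Outer input = (K'⊕opad) ∥ H(inner) → 64 + 32 = 96 bytes.

96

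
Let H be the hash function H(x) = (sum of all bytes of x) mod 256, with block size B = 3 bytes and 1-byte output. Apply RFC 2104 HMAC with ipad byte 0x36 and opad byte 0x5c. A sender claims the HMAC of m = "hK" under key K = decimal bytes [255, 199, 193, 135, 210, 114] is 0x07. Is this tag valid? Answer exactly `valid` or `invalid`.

invalid

Key decimal bytes [255, 199, 193, 135, 210, 114] = ff c7 c1 87 d2 72 is 6 bytes > B = 3, so hash it first: H(key) = 52, then zero-pad to 3 bytes: K' = 52 00 00.
K' ⊕ ipad = 64 36 36; K' ⊕ opad = 0e 5c 5c.
Inner hash: sum = 100+54+54+104+75 = 387; mod 256 = 131 → 83.
Outer hash (recomputed tag): sum = 14+92+92+131 = 329; mod 256 = 73 → 49.
Recomputed tag = 49; claimed = 07 → mismatch.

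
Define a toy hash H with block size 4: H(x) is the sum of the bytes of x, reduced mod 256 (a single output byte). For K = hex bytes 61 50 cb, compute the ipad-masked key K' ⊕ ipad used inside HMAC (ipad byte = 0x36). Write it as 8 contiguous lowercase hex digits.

Key hex bytes 61 50 cb is 3 bytes ≤ B = 4; zero-pad to 4 bytes: K' = 61 50 cb 00.
XOR each byte with 0x36: 61⊕36=57, 50⊕36=66, cb⊕36=fd, 00⊕36=36.

5766fd36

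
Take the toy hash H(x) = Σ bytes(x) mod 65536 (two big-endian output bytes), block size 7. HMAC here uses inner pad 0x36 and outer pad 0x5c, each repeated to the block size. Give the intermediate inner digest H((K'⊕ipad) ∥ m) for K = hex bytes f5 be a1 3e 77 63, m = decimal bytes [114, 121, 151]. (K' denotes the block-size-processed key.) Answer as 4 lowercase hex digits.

Key hex bytes f5 be a1 3e 77 63 is 6 bytes ≤ B = 7; zero-pad to 7 bytes: K' = f5 be a1 3e 77 63 00.
K' ⊕ ipad = c3 88 97 08 41 55 36.
Inner input = c3 88 97 08 41 55 36 ∥ 72 79 97.
Inner hash: sum = 195+136+151+8+65+85+54+114+121+151 = 1080 → 04 38.

0438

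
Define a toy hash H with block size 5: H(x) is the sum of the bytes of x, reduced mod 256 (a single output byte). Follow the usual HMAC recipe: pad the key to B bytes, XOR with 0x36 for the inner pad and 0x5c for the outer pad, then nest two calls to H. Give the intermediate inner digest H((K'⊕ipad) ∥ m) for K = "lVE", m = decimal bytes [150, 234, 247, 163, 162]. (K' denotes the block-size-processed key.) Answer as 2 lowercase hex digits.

55

Key "lVE" = 6c 56 45 is 3 bytes ≤ B = 5; zero-pad to 5 bytes: K' = 6c 56 45 00 00.
K' ⊕ ipad = 5a 60 73 36 36.
Inner input = 5a 60 73 36 36 ∥ 96 ea f7 a3 a2.
Inner hash: sum = 90+96+115+54+54+150+234+247+163+162 = 1365; mod 256 = 85 → 55.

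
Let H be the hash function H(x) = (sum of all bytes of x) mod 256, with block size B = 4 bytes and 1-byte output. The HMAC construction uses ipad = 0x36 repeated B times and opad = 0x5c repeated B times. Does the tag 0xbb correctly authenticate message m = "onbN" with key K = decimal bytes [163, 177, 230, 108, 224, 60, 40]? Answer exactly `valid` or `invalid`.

Key decimal bytes [163, 177, 230, 108, 224, 60, 40] = a3 b1 e6 6c e0 3c 28 is 7 bytes > B = 4, so hash it first: H(key) = ea, then zero-pad to 4 bytes: K' = ea 00 00 00.
K' ⊕ ipad = dc 36 36 36; K' ⊕ opad = b6 5c 5c 5c.
Inner hash: sum = 220+54+54+54+111+110+98+78 = 779; mod 256 = 11 → 0b.
Outer hash (recomputed tag): sum = 182+92+92+92+11 = 469; mod 256 = 213 → d5.
Recomputed tag = d5; claimed = bb → mismatch.

invalid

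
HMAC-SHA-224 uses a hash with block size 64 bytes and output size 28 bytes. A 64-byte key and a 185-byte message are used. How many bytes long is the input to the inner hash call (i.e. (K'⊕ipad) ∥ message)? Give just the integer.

249

Key is 64 ≤ 64 bytes, zero-padded: |K'| = 64.
Inner input = (K'⊕ipad) ∥ m → 64 + 185 = 249 bytes.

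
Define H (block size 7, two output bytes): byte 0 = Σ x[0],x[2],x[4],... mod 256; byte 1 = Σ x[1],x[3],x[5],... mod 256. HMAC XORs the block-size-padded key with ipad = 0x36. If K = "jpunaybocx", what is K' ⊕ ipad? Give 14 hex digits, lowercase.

33083636363636

Key "jpunaybocx" = 6a 70 75 6e 61 79 62 6f 63 78 is 10 bytes > B = 7, so hash it first: H(key) = 05 3e, then zero-pad to 7 bytes: K' = 05 3e 00 00 00 00 00.
XOR each byte with 0x36: 05⊕36=33, 3e⊕36=08, 00⊕36=36, 00⊕36=36, 00⊕36=36, 00⊕36=36, 00⊕36=36.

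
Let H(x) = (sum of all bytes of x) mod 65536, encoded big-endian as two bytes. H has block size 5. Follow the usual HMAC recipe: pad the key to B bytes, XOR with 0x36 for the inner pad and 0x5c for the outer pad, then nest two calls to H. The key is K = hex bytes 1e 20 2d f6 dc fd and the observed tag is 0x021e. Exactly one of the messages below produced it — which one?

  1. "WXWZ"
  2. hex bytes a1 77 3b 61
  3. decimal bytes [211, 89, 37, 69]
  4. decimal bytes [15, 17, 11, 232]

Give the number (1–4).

1

Key hex bytes 1e 20 2d f6 dc fd is 6 bytes > B = 5, so hash it first: H(key) = 03 3a, then zero-pad to 5 bytes: K' = 03 3a 00 00 00.
K' ⊕ ipad = 35 0c 36 36 36; K' ⊕ opad = 5f 66 5c 5c 5c.
m1: inner = H(35 0c 36 36 36 57 58 57 5a) = 02 43; tag = H(5f 66 5c 5c 5c 02 43) = 021e ← matches
m2: inner = H(35 0c 36 36 36 a1 77 3b 61) = 02 97; tag = H(5f 66 5c 5c 5c 02 97) = 0272
m3: inner = H(35 0c 36 36 36 d3 59 25 45) = 02 79; tag = H(5f 66 5c 5c 5c 02 79) = 0254
m4: inner = H(35 0c 36 36 36 0f 11 0b e8) = 01 f6; tag = H(5f 66 5c 5c 5c 01 f6) = 02d0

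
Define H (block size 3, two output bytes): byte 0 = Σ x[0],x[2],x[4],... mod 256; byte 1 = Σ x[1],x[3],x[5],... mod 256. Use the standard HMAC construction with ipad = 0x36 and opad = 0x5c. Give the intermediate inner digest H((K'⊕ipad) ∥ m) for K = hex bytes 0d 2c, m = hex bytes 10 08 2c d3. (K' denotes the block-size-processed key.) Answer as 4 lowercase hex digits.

Key hex bytes 0d 2c is 2 bytes ≤ B = 3; zero-pad to 3 bytes: K' = 0d 2c 00.
K' ⊕ ipad = 3b 1a 36.
Inner input = 3b 1a 36 ∥ 10 08 2c d3.
Inner hash: even-index sum = 332 mod 256 = 76; odd-index sum = 86 mod 256 = 86 → 4c 56.

4c56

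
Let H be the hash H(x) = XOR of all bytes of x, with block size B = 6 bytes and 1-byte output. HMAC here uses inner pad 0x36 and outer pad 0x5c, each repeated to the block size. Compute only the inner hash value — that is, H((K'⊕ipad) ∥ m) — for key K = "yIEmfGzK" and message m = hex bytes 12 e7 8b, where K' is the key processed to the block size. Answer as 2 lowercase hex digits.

76

Key "yIEmfGzK" = 79 49 45 6d 66 47 7a 4b is 8 bytes > B = 6, so hash it first: H(key) = 08, then zero-pad to 6 bytes: K' = 08 00 00 00 00 00.
K' ⊕ ipad = 3e 36 36 36 36 36.
Inner input = 3e 36 36 36 36 36 ∥ 12 e7 8b.
Inner hash: XOR 3e⊕36⊕36⊕36⊕36⊕36⊕12⊕e7⊕8b = 76.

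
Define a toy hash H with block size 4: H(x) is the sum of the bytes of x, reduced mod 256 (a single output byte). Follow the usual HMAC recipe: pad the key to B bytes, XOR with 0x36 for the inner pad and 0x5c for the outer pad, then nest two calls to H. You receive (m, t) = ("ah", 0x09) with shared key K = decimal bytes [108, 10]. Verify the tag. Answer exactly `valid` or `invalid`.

Key decimal bytes [108, 10] = 6c 0a is 2 bytes ≤ B = 4; zero-pad to 4 bytes: K' = 6c 0a 00 00.
K' ⊕ ipad = 5a 3c 36 36; K' ⊕ opad = 30 56 5c 5c.
Inner hash: sum = 90+60+54+54+97+104 = 459; mod 256 = 203 → cb.
Outer hash (recomputed tag): sum = 48+86+92+92+203 = 521; mod 256 = 9 → 09.
Recomputed tag = 09; claimed = 09 → match.

valid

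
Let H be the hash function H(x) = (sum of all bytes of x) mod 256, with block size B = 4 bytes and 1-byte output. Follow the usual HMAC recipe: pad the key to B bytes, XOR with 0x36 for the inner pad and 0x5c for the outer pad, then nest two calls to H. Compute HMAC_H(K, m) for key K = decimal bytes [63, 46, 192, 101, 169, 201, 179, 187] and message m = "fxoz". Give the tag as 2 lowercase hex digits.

ef

Key decimal bytes [63, 46, 192, 101, 169, 201, 179, 187] = 3f 2e c0 65 a9 c9 b3 bb is 8 bytes > B = 4, so hash it first: H(key) = 72, then zero-pad to 4 bytes: K' = 72 00 00 00.
K' ⊕ ipad = 44 36 36 36.  K' ⊕ opad = 2e 5c 5c 5c.
Inner input = (K'⊕ipad) ∥ m = 44 36 36 36 ∥ 66 78 6f 7a.
Inner hash: sum = 68+54+54+54+102+120+111+122 = 685; mod 256 = 173 → ad.
Outer input = (K'⊕opad) ∥ inner = 2e 5c 5c 5c ∥ ad.
Outer hash (tag): sum = 46+92+92+92+173 = 495; mod 256 = 239 → ef.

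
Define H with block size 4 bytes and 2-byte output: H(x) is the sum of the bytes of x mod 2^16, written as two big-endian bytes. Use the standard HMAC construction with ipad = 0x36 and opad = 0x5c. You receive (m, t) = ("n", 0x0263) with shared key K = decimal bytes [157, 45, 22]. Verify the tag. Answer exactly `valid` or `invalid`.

valid

Key decimal bytes [157, 45, 22] = 9d 2d 16 is 3 bytes ≤ B = 4; zero-pad to 4 bytes: K' = 9d 2d 16 00.
K' ⊕ ipad = ab 1b 20 36; K' ⊕ opad = c1 71 4a 5c.
Inner hash: sum = 171+27+32+54+110 = 394 → 01 8a.
Outer hash (recomputed tag): sum = 193+113+74+92+1+138 = 611 → 02 63.
Recomputed tag = 0263; claimed = 0263 → match.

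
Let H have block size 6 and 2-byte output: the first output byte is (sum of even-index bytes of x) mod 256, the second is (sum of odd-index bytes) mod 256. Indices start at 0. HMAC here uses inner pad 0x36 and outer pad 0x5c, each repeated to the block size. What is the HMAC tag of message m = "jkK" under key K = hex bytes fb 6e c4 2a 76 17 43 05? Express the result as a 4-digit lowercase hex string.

4bf9

Key hex bytes fb 6e c4 2a 76 17 43 05 is 8 bytes > B = 6, so hash it first: H(key) = 78 b4, then zero-pad to 6 bytes: K' = 78 b4 00 00 00 00.
K' ⊕ ipad = 4e 82 36 36 36 36.  K' ⊕ opad = 24 e8 5c 5c 5c 5c.
Inner input = (K'⊕ipad) ∥ m = 4e 82 36 36 36 36 ∥ 6a 6b 4b.
Inner hash: even-index sum = 367 mod 256 = 111; odd-index sum = 345 mod 256 = 89 → 6f 59.
Outer input = (K'⊕opad) ∥ inner = 24 e8 5c 5c 5c 5c ∥ 6f 59.
Outer hash (tag): even-index sum = 331 mod 256 = 75; odd-index sum = 505 mod 256 = 249 → 4b f9.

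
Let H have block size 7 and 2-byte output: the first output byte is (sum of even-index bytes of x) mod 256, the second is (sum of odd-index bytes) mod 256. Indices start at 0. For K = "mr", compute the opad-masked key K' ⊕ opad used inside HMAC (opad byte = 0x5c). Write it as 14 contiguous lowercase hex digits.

Key "mr" = 6d 72 is 2 bytes ≤ B = 7; zero-pad to 7 bytes: K' = 6d 72 00 00 00 00 00.
XOR each byte with 0x5c: 6d⊕5c=31, 72⊕5c=2e, 00⊕5c=5c, 00⊕5c=5c, 00⊕5c=5c, 00⊕5c=5c, 00⊕5c=5c.

312e5c5c5c5c5c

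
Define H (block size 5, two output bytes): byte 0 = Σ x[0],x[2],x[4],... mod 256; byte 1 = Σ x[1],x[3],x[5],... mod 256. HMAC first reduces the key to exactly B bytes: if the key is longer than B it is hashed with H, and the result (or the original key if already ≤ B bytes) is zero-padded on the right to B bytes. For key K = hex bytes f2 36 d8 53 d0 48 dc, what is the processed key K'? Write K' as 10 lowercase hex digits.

|K| = 7 > B = 5, so first hash the key.
H(K): even-index sum = 886 mod 256 = 118; odd-index sum = 209 mod 256 = 209 → 76 d1.
Zero-pad H(K) = 76 d1 to 5 bytes: K' = 76 d1 00 00 00.

76d1000000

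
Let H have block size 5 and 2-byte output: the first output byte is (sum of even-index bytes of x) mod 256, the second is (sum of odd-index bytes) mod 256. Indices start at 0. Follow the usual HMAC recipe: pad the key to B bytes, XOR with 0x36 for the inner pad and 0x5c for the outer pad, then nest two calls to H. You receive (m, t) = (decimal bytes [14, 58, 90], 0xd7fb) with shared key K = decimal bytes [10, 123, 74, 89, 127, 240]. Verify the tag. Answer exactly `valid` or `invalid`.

Key decimal bytes [10, 123, 74, 89, 127, 240] = 0a 7b 4a 59 7f f0 is 6 bytes > B = 5, so hash it first: H(key) = d3 c4, then zero-pad to 5 bytes: K' = d3 c4 00 00 00.
K' ⊕ ipad = e5 f2 36 36 36; K' ⊕ opad = 8f 98 5c 5c 5c.
Inner hash: even-index sum = 395 mod 256 = 139; odd-index sum = 400 mod 256 = 144 → 8b 90.
Outer hash (recomputed tag): even-index sum = 471 mod 256 = 215; odd-index sum = 383 mod 256 = 127 → d7 7f.
Recomputed tag = d77f; claimed = d7fb → mismatch.

invalid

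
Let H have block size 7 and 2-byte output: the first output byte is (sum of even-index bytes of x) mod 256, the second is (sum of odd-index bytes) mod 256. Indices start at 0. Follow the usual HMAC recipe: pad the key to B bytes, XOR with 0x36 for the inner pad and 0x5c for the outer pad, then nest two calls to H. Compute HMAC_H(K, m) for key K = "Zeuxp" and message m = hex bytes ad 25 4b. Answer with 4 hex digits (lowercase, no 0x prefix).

Key "Zeuxp" = 5a 65 75 78 70 is 5 bytes ≤ B = 7; zero-pad to 7 bytes: K' = 5a 65 75 78 70 00 00.
K' ⊕ ipad = 6c 53 43 4e 46 36 36.  K' ⊕ opad = 06 39 29 24 2c 5c 5c.
Inner input = (K'⊕ipad) ∥ m = 6c 53 43 4e 46 36 36 ∥ ad 25 4b.
Inner hash: even-index sum = 336 mod 256 = 80; odd-index sum = 463 mod 256 = 207 → 50 cf.
Outer input = (K'⊕opad) ∥ inner = 06 39 29 24 2c 5c 5c ∥ 50 cf.
Outer hash (tag): even-index sum = 390 mod 256 = 134; odd-index sum = 265 mod 256 = 9 → 86 09.

8609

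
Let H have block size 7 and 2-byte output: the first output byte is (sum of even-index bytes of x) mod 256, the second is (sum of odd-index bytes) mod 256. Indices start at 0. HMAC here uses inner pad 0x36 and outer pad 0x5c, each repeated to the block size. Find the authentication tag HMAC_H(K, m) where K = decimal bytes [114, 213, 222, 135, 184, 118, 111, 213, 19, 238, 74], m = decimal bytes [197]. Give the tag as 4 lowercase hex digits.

7005

Key decimal bytes [114, 213, 222, 135, 184, 118, 111, 213, 19, 238, 74] = 72 d5 de 87 b8 76 6f d5 13 ee 4a is 11 bytes > B = 7, so hash it first: H(key) = d4 95, then zero-pad to 7 bytes: K' = d4 95 00 00 00 00 00.
K' ⊕ ipad = e2 a3 36 36 36 36 36.  K' ⊕ opad = 88 c9 5c 5c 5c 5c 5c.
Inner input = (K'⊕ipad) ∥ m = e2 a3 36 36 36 36 36 ∥ c5.
Inner hash: even-index sum = 388 mod 256 = 132; odd-index sum = 468 mod 256 = 212 → 84 d4.
Outer input = (K'⊕opad) ∥ inner = 88 c9 5c 5c 5c 5c 5c ∥ 84 d4.
Outer hash (tag): even-index sum = 624 mod 256 = 112; odd-index sum = 517 mod 256 = 5 → 70 05.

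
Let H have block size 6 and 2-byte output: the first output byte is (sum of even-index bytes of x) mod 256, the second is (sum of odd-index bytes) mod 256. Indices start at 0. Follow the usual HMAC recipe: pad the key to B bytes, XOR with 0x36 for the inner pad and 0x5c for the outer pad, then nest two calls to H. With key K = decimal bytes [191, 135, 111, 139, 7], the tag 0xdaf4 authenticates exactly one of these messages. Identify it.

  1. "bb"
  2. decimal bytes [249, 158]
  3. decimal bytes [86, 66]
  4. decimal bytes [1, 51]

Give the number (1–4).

Key decimal bytes [191, 135, 111, 139, 7] = bf 87 6f 8b 07 is 5 bytes ≤ B = 6; zero-pad to 6 bytes: K' = bf 87 6f 8b 07 00.
K' ⊕ ipad = 89 b1 59 bd 31 36; K' ⊕ opad = e3 db 33 d7 5b 5c.
m1: inner = H(89 b1 59 bd 31 36 62 62) = 75 06; tag = H(e3 db 33 d7 5b 5c 75 06) = e614
m2: inner = H(89 b1 59 bd 31 36 f9 9e) = 0c 42; tag = H(e3 db 33 d7 5b 5c 0c 42) = 7d50
m3: inner = H(89 b1 59 bd 31 36 56 42) = 69 e6; tag = H(e3 db 33 d7 5b 5c 69 e6) = daf4 ← matches
m4: inner = H(89 b1 59 bd 31 36 01 33) = 14 d7; tag = H(e3 db 33 d7 5b 5c 14 d7) = 85e5

3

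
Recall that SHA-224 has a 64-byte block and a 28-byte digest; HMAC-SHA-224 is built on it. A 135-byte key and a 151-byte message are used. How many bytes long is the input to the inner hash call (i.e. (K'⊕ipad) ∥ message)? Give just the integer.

Key is 135 > 64 bytes, so it is hashed to 28 bytes then zero-padded to 64: |K'| = 64.
Inner input = (K'⊕ipad) ∥ m → 64 + 151 = 215 bytes.

215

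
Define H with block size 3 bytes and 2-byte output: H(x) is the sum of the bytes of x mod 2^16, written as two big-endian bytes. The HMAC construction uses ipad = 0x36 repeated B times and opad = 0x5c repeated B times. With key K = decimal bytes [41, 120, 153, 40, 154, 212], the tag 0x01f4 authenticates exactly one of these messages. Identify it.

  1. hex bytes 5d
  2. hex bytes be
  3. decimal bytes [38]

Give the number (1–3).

1

Key decimal bytes [41, 120, 153, 40, 154, 212] = 29 78 99 28 9a d4 is 6 bytes > B = 3, so hash it first: H(key) = 02 d0, then zero-pad to 3 bytes: K' = 02 d0 00.
K' ⊕ ipad = 34 e6 36; K' ⊕ opad = 5e 8c 5c.
m1: inner = H(34 e6 36 5d) = 01 ad; tag = H(5e 8c 5c 01 ad) = 01f4 ← matches
m2: inner = H(34 e6 36 be) = 02 0e; tag = H(5e 8c 5c 02 0e) = 0156
m3: inner = H(34 e6 36 26) = 01 76; tag = H(5e 8c 5c 01 76) = 01bd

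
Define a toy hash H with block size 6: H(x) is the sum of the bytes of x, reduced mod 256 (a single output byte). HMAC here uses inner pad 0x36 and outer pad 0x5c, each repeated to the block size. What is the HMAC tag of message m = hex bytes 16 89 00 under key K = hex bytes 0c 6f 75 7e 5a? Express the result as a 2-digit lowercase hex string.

Key hex bytes 0c 6f 75 7e 5a is 5 bytes ≤ B = 6; zero-pad to 6 bytes: K' = 0c 6f 75 7e 5a 00.
K' ⊕ ipad = 3a 59 43 48 6c 36.  K' ⊕ opad = 50 33 29 22 06 5c.
Inner input = (K'⊕ipad) ∥ m = 3a 59 43 48 6c 36 ∥ 16 89 00.
Inner hash: sum = 58+89+67+72+108+54+22+137+0 = 607; mod 256 = 95 → 5f.
Outer input = (K'⊕opad) ∥ inner = 50 33 29 22 06 5c ∥ 5f.
Outer hash (tag): sum = 80+51+41+34+6+92+95 = 399; mod 256 = 143 → 8f.

8f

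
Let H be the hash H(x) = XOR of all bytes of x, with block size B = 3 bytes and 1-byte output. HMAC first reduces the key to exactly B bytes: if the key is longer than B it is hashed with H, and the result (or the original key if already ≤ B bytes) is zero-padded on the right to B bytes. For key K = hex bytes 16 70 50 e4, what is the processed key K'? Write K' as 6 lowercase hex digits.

|K| = 4 > B = 3, so first hash the key.
H(K): XOR 16⊕70⊕50⊕e4 = d2.
Zero-pad H(K) = d2 to 3 bytes: K' = d2 00 00.

d20000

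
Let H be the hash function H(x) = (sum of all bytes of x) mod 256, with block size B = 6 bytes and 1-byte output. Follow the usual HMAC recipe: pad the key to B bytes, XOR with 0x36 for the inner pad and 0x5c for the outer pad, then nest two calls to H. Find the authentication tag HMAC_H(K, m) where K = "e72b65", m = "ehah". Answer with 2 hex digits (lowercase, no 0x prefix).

68

Key "e72b65" = 65 37 32 62 36 35 is exactly B = 6 bytes: K' = 65 37 32 62 36 35.
K' ⊕ ipad = 53 01 04 54 00 03.  K' ⊕ opad = 39 6b 6e 3e 6a 69.
Inner input = (K'⊕ipad) ∥ m = 53 01 04 54 00 03 ∥ 65 68 61 68.
Inner hash: sum = 83+1+4+84+0+3+101+104+97+104 = 581; mod 256 = 69 → 45.
Outer input = (K'⊕opad) ∥ inner = 39 6b 6e 3e 6a 69 ∥ 45.
Outer hash (tag): sum = 57+107+110+62+106+105+69 = 616; mod 256 = 104 → 68.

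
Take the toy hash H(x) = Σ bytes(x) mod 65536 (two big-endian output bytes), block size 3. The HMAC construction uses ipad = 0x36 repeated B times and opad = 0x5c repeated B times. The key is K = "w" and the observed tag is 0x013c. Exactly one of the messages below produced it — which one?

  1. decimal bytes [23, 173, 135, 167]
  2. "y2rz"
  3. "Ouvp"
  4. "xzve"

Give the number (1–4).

Key "w" = 77 is 1 byte ≤ B = 3; zero-pad to 3 bytes: K' = 77 00 00.
K' ⊕ ipad = 41 36 36; K' ⊕ opad = 2b 5c 5c.
m1: inner = H(41 36 36 17 ad 87 a7) = 02 9f; tag = H(2b 5c 5c 02 9f) = 0184
m2: inner = H(41 36 36 79 32 72 7a) = 02 44; tag = H(2b 5c 5c 02 44) = 0129
m3: inner = H(41 36 36 4f 75 76 70) = 02 57; tag = H(2b 5c 5c 02 57) = 013c ← matches
m4: inner = H(41 36 36 78 7a 76 65) = 02 7a; tag = H(2b 5c 5c 02 7a) = 015f

3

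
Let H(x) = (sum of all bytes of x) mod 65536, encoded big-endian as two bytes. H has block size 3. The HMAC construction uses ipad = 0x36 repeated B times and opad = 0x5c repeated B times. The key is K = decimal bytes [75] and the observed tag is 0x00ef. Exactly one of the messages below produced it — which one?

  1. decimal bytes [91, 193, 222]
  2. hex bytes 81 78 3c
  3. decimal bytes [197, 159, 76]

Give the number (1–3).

Key decimal bytes [75] = 4b is 1 byte ≤ B = 3; zero-pad to 3 bytes: K' = 4b 00 00.
K' ⊕ ipad = 7d 36 36; K' ⊕ opad = 17 5c 5c.
m1: inner = H(7d 36 36 5b c1 de) = 02 e3; tag = H(17 5c 5c 02 e3) = 01b4
m2: inner = H(7d 36 36 81 78 3c) = 02 1e; tag = H(17 5c 5c 02 1e) = 00ef ← matches
m3: inner = H(7d 36 36 c5 9f 4c) = 02 99; tag = H(17 5c 5c 02 99) = 016a

2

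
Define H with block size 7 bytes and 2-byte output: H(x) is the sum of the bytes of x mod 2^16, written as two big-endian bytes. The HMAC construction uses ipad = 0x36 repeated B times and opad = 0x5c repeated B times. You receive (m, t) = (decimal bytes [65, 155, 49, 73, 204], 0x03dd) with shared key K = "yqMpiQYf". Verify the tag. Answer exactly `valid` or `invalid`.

Key "yqMpiQYf" = 79 71 4d 70 69 51 59 66 is 8 bytes > B = 7, so hash it first: H(key) = 03 20, then zero-pad to 7 bytes: K' = 03 20 00 00 00 00 00.
K' ⊕ ipad = 35 16 36 36 36 36 36; K' ⊕ opad = 5f 7c 5c 5c 5c 5c 5c.
Inner hash: sum = 53+22+54+54+54+54+54+65+155+49+73+204 = 891 → 03 7b.
Outer hash (recomputed tag): sum = 95+124+92+92+92+92+92+3+123 = 805 → 03 25.
Recomputed tag = 0325; claimed = 03dd → mismatch.

invalid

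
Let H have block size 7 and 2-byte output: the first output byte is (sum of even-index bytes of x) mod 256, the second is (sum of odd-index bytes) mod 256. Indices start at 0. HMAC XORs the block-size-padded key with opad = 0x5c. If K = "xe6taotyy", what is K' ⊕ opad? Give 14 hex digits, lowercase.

Key "xe6taotyy" = 78 65 36 74 61 6f 74 79 79 is 9 bytes > B = 7, so hash it first: H(key) = fc c1, then zero-pad to 7 bytes: K' = fc c1 00 00 00 00 00.
XOR each byte with 0x5c: fc⊕5c=a0, c1⊕5c=9d, 00⊕5c=5c, 00⊕5c=5c, 00⊕5c=5c, 00⊕5c=5c, 00⊕5c=5c.

a09d5c5c5c5c5c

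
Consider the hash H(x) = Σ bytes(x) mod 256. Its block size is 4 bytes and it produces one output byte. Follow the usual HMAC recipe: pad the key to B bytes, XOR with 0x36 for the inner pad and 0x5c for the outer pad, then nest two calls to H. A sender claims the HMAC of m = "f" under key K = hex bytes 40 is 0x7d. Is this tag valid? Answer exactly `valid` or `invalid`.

invalid

Key hex bytes 40 is 1 byte ≤ B = 4; zero-pad to 4 bytes: K' = 40 00 00 00.
K' ⊕ ipad = 76 36 36 36; K' ⊕ opad = 1c 5c 5c 5c.
Inner hash: sum = 118+54+54+54+102 = 382; mod 256 = 126 → 7e.
Outer hash (recomputed tag): sum = 28+92+92+92+126 = 430; mod 256 = 174 → ae.
Recomputed tag = ae; claimed = 7d → mismatch.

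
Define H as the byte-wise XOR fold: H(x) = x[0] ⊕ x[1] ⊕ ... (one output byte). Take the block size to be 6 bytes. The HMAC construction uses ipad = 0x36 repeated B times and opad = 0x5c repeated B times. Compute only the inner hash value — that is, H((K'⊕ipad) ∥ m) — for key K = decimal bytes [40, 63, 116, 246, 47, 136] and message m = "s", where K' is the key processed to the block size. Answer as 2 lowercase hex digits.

41

Key decimal bytes [40, 63, 116, 246, 47, 136] = 28 3f 74 f6 2f 88 is exactly B = 6 bytes: K' = 28 3f 74 f6 2f 88.
K' ⊕ ipad = 1e 09 42 c0 19 be.
Inner input = 1e 09 42 c0 19 be ∥ 73.
Inner hash: XOR 1e⊕09⊕42⊕c0⊕19⊕be⊕73 = 41.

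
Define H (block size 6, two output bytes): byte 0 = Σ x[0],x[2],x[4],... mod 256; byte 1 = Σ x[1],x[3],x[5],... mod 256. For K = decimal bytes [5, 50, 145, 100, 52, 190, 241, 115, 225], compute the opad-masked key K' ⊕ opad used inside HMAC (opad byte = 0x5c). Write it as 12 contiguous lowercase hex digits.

Key decimal bytes [5, 50, 145, 100, 52, 190, 241, 115, 225] = 05 32 91 64 34 be f1 73 e1 is 9 bytes > B = 6, so hash it first: H(key) = 9c c7, then zero-pad to 6 bytes: K' = 9c c7 00 00 00 00.
XOR each byte with 0x5c: 9c⊕5c=c0, c7⊕5c=9b, 00⊕5c=5c, 00⊕5c=5c, 00⊕5c=5c, 00⊕5c=5c.

c09b5c5c5c5c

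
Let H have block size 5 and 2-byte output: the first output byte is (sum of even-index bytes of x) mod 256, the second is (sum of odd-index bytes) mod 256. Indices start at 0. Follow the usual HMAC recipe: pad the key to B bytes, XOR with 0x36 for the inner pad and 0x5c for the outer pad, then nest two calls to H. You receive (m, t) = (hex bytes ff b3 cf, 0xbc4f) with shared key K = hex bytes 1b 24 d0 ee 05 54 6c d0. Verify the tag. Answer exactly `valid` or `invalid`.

Key hex bytes 1b 24 d0 ee 05 54 6c d0 is 8 bytes > B = 5, so hash it first: H(key) = 5c 36, then zero-pad to 5 bytes: K' = 5c 36 00 00 00.
K' ⊕ ipad = 6a 00 36 36 36; K' ⊕ opad = 00 6a 5c 5c 5c.
Inner hash: even-index sum = 393 mod 256 = 137; odd-index sum = 516 mod 256 = 4 → 89 04.
Outer hash (recomputed tag): even-index sum = 188 mod 256 = 188; odd-index sum = 335 mod 256 = 79 → bc 4f.
Recomputed tag = bc4f; claimed = bc4f → match.

valid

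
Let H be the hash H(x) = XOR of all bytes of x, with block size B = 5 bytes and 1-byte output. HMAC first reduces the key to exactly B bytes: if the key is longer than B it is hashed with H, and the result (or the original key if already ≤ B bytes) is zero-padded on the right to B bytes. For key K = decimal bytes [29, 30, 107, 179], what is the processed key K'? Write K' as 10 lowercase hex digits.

1d1e6bb300

Key decimal bytes [29, 30, 107, 179] = 1d 1e 6b b3 is 4 bytes ≤ B = 5; zero-pad to 5 bytes: K' = 1d 1e 6b b3 00.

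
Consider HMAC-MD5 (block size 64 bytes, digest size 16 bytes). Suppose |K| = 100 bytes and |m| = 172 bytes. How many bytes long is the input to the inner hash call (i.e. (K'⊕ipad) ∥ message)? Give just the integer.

236

Key is 100 > 64 bytes, so it is hashed to 16 bytes then zero-padded to 64: |K'| = 64.
Inner input = (K'⊕ipad) ∥ m → 64 + 172 = 236 bytes.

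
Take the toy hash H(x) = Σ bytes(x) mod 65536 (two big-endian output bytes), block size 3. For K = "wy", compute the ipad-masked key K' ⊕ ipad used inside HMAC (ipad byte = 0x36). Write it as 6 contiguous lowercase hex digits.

414f36

Key "wy" = 77 79 is 2 bytes ≤ B = 3; zero-pad to 3 bytes: K' = 77 79 00.
XOR each byte with 0x36: 77⊕36=41, 79⊕36=4f, 00⊕36=36.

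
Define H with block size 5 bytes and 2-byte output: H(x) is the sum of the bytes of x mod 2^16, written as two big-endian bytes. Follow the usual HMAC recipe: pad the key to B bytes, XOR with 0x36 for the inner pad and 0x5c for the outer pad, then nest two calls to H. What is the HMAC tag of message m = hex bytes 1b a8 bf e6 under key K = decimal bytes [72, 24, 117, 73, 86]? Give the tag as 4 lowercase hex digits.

00da

Key decimal bytes [72, 24, 117, 73, 86] = 48 18 75 49 56 is exactly B = 5 bytes: K' = 48 18 75 49 56.
K' ⊕ ipad = 7e 2e 43 7f 60.  K' ⊕ opad = 14 44 29 15 0a.
Inner input = (K'⊕ipad) ∥ m = 7e 2e 43 7f 60 ∥ 1b a8 bf e6.
Inner hash: sum = 126+46+67+127+96+27+168+191+230 = 1078 → 04 36.
Outer input = (K'⊕opad) ∥ inner = 14 44 29 15 0a ∥ 04 36.
Outer hash (tag): sum = 20+68+41+21+10+4+54 = 218 → 00 da.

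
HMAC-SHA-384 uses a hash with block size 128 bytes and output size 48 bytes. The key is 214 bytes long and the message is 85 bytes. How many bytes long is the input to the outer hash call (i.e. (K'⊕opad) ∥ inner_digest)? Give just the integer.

Key is 214 > 128 bytes, so it is hashed to 48 bytes then zero-padded to 128: |K'| = 128.
Outer input = (K'⊕opad) ∥ H(inner) → 128 + 48 = 176 bytes.

176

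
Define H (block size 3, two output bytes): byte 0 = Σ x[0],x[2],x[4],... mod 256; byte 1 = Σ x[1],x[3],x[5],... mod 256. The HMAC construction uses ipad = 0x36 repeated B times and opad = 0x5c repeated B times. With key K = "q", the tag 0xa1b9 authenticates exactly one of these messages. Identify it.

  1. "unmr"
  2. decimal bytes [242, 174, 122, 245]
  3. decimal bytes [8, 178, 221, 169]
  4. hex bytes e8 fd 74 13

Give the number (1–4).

1

Key "q" = 71 is 1 byte ≤ B = 3; zero-pad to 3 bytes: K' = 71 00 00.
K' ⊕ ipad = 47 36 36; K' ⊕ opad = 2d 5c 5c.
m1: inner = H(47 36 36 75 6e 6d 72) = 5d 18; tag = H(2d 5c 5c 5d 18) = a1b9 ← matches
m2: inner = H(47 36 36 f2 ae 7a f5) = 20 a2; tag = H(2d 5c 5c 20 a2) = 2b7c
m3: inner = H(47 36 36 08 b2 dd a9) = d8 1b; tag = H(2d 5c 5c d8 1b) = a434
m4: inner = H(47 36 36 e8 fd 74 13) = 8d 92; tag = H(2d 5c 5c 8d 92) = 1be9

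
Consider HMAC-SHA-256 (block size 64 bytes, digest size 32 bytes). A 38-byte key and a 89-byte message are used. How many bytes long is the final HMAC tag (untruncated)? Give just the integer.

The tag is one SHA-256 digest: 32 bytes.

32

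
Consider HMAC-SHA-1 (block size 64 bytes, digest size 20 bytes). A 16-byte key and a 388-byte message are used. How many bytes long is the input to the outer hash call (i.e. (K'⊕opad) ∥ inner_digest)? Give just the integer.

84

Key is 16 ≤ 64 bytes, zero-padded: |K'| = 64.
Outer input = (K'⊕opad) ∥ H(inner) → 64 + 20 = 84 bytes.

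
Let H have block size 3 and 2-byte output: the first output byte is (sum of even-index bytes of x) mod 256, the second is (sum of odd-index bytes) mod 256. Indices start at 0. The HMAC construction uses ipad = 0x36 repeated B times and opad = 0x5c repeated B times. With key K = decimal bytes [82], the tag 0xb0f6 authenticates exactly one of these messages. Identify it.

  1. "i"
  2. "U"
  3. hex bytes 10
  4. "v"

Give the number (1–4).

Key decimal bytes [82] = 52 is 1 byte ≤ B = 3; zero-pad to 3 bytes: K' = 52 00 00.
K' ⊕ ipad = 64 36 36; K' ⊕ opad = 0e 5c 5c.
m1: inner = H(64 36 36 69) = 9a 9f; tag = H(0e 5c 5c 9a 9f) = 09f6
m2: inner = H(64 36 36 55) = 9a 8b; tag = H(0e 5c 5c 9a 8b) = f5f6
m3: inner = H(64 36 36 10) = 9a 46; tag = H(0e 5c 5c 9a 46) = b0f6 ← matches
m4: inner = H(64 36 36 76) = 9a ac; tag = H(0e 5c 5c 9a ac) = 16f6

3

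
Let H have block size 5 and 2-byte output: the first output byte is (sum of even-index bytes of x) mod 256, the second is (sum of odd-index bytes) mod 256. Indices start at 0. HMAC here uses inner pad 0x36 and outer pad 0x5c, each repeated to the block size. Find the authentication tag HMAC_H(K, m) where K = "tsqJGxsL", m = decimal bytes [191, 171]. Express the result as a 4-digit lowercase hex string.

Key "tsqJGxsL" = 74 73 71 4a 47 78 73 4c is 8 bytes > B = 5, so hash it first: H(key) = 9f 81, then zero-pad to 5 bytes: K' = 9f 81 00 00 00.
K' ⊕ ipad = a9 b7 36 36 36.  K' ⊕ opad = c3 dd 5c 5c 5c.
Inner input = (K'⊕ipad) ∥ m = a9 b7 36 36 36 ∥ bf ab.
Inner hash: even-index sum = 448 mod 256 = 192; odd-index sum = 428 mod 256 = 172 → c0 ac.
Outer input = (K'⊕opad) ∥ inner = c3 dd 5c 5c 5c ∥ c0 ac.
Outer hash (tag): even-index sum = 551 mod 256 = 39; odd-index sum = 505 mod 256 = 249 → 27 f9.

27f9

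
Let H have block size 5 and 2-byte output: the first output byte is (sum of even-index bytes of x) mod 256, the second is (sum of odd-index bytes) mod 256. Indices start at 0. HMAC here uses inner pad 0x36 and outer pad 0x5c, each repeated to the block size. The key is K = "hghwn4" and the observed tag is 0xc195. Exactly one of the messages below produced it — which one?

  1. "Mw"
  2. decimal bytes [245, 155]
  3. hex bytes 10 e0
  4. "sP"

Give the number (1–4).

Key "hghwn4" = 68 67 68 77 6e 34 is 6 bytes > B = 5, so hash it first: H(key) = 3e 12, then zero-pad to 5 bytes: K' = 3e 12 00 00 00.
K' ⊕ ipad = 08 24 36 36 36; K' ⊕ opad = 62 4e 5c 5c 5c.
m1: inner = H(08 24 36 36 36 4d 77) = eb a7; tag = H(62 4e 5c 5c 5c eb a7) = c195 ← matches
m2: inner = H(08 24 36 36 36 f5 9b) = 0f 4f; tag = H(62 4e 5c 5c 5c 0f 4f) = 69b9
m3: inner = H(08 24 36 36 36 10 e0) = 54 6a; tag = H(62 4e 5c 5c 5c 54 6a) = 84fe
m4: inner = H(08 24 36 36 36 73 50) = c4 cd; tag = H(62 4e 5c 5c 5c c4 cd) = e76e

1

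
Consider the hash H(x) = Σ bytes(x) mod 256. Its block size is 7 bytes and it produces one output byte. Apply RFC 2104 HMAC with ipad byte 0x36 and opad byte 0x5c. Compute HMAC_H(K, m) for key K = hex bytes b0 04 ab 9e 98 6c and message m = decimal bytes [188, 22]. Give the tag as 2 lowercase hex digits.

5a

Key hex bytes b0 04 ab 9e 98 6c is 6 bytes ≤ B = 7; zero-pad to 7 bytes: K' = b0 04 ab 9e 98 6c 00.
K' ⊕ ipad = 86 32 9d a8 ae 5a 36.  K' ⊕ opad = ec 58 f7 c2 c4 30 5c.
Inner input = (K'⊕ipad) ∥ m = 86 32 9d a8 ae 5a 36 ∥ bc 16.
Inner hash: sum = 134+50+157+168+174+90+54+188+22 = 1037; mod 256 = 13 → 0d.
Outer input = (K'⊕opad) ∥ inner = ec 58 f7 c2 c4 30 5c ∥ 0d.
Outer hash (tag): sum = 236+88+247+194+196+48+92+13 = 1114; mod 256 = 90 → 5a.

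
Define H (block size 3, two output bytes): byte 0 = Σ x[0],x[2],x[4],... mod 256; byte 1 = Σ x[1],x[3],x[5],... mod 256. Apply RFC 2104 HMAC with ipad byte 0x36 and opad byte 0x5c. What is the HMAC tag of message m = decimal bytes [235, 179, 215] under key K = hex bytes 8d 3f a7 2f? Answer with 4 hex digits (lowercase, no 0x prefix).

de1d

Key hex bytes 8d 3f a7 2f is 4 bytes > B = 3, so hash it first: H(key) = 34 6e, then zero-pad to 3 bytes: K' = 34 6e 00.
K' ⊕ ipad = 02 58 36.  K' ⊕ opad = 68 32 5c.
Inner input = (K'⊕ipad) ∥ m = 02 58 36 ∥ eb b3 d7.
Inner hash: even-index sum = 235 mod 256 = 235; odd-index sum = 538 mod 256 = 26 → eb 1a.
Outer input = (K'⊕opad) ∥ inner = 68 32 5c ∥ eb 1a.
Outer hash (tag): even-index sum = 222 mod 256 = 222; odd-index sum = 285 mod 256 = 29 → de 1d.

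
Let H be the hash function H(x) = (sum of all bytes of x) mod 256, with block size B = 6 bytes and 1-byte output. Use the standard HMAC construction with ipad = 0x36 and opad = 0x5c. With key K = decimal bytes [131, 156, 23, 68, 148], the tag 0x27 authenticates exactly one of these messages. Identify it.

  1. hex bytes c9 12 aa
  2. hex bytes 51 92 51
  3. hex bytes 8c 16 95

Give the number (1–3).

Key decimal bytes [131, 156, 23, 68, 148] = 83 9c 17 44 94 is 5 bytes ≤ B = 6; zero-pad to 6 bytes: K' = 83 9c 17 44 94 00.
K' ⊕ ipad = b5 aa 21 72 a2 36; K' ⊕ opad = df c0 4b 18 c8 5c.
m1: inner = H(b5 aa 21 72 a2 36 c9 12 aa) = 4f; tag = H(df c0 4b 18 c8 5c 4f) = 75
m2: inner = H(b5 aa 21 72 a2 36 51 92 51) = fe; tag = H(df c0 4b 18 c8 5c fe) = 24
m3: inner = H(b5 aa 21 72 a2 36 8c 16 95) = 01; tag = H(df c0 4b 18 c8 5c 01) = 27 ← matches

3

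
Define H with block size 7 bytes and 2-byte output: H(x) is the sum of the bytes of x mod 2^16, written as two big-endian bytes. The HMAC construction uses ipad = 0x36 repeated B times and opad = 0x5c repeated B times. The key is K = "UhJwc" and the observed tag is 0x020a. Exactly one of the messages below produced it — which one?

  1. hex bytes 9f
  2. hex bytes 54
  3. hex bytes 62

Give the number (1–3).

Key "UhJwc" = 55 68 4a 77 63 is 5 bytes ≤ B = 7; zero-pad to 7 bytes: K' = 55 68 4a 77 63 00 00.
K' ⊕ ipad = 63 5e 7c 41 55 36 36; K' ⊕ opad = 09 34 16 2b 3f 5c 5c.
m1: inner = H(63 5e 7c 41 55 36 36 9f) = 02 de; tag = H(09 34 16 2b 3f 5c 5c 02 de) = 0255
m2: inner = H(63 5e 7c 41 55 36 36 54) = 02 93; tag = H(09 34 16 2b 3f 5c 5c 02 93) = 020a ← matches
m3: inner = H(63 5e 7c 41 55 36 36 62) = 02 a1; tag = H(09 34 16 2b 3f 5c 5c 02 a1) = 0218

2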